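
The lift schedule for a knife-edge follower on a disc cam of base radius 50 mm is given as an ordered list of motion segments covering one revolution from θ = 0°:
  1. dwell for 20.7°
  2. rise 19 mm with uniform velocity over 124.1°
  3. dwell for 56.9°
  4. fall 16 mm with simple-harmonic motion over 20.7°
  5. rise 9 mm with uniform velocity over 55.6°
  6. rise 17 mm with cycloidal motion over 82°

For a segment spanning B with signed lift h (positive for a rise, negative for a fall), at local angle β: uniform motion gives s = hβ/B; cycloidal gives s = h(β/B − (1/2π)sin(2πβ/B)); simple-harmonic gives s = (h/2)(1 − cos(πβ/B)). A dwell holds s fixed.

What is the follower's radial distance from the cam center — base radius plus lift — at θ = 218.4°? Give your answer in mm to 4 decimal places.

seg 1 [0°–20.7°] dwell: s stays 0.0000
seg 2 [20.7°–144.8°] uniform, h=19: full span → s += 19 → s = 19.0000
seg 3 [144.8°–201.7°] dwell: s stays 19.0000
seg 4 [201.7°–222.4°] simple-harmonic, h=-16: θ=218.4° here. β=16.7, B=20.7. -16/2·(1 − cos(π·0.8068)) = -14.5706 → s = 4.4294
radial distance = base radius + s = 50 + 4.4294 = 54.4294

54.4294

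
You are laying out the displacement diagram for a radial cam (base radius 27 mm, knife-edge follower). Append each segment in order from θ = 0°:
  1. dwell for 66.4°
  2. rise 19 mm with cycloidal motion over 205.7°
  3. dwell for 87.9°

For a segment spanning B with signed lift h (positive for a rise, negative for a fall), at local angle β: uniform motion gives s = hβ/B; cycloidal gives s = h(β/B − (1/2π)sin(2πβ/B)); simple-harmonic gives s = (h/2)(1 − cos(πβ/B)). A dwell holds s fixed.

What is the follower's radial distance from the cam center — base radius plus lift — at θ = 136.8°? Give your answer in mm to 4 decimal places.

seg 1 [0°–66.4°] dwell: s stays 0.0000
seg 2 [66.4°–272.1°] cycloidal, h=19: θ=136.8° here. β=70.4, B=205.7. 19·(0.3422 − sin(2π·0.3422)/(2π)) = 3.9726 → s = 3.9726
radial distance = base radius + s = 27 + 3.9726 = 30.9726

30.9726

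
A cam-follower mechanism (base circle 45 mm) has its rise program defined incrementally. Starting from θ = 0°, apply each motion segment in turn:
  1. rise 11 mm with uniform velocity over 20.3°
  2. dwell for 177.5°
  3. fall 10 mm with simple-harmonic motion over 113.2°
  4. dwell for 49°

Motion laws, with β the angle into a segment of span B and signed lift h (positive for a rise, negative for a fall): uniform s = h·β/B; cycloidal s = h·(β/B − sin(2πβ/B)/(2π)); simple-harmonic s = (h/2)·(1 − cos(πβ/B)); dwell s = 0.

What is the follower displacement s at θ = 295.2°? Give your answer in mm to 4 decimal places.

seg 1 [0°–20.3°] uniform, h=11: full span → s += 11 → s = 11.0000
seg 2 [20.3°–197.8°] dwell: s stays 11.0000
seg 3 [197.8°–311°] simple-harmonic, h=-10: θ=295.2° here. β=97.4, B=113.2. -10/2·(1 − cos(π·0.8604)) = -9.5270 → s = 1.4730

1.4730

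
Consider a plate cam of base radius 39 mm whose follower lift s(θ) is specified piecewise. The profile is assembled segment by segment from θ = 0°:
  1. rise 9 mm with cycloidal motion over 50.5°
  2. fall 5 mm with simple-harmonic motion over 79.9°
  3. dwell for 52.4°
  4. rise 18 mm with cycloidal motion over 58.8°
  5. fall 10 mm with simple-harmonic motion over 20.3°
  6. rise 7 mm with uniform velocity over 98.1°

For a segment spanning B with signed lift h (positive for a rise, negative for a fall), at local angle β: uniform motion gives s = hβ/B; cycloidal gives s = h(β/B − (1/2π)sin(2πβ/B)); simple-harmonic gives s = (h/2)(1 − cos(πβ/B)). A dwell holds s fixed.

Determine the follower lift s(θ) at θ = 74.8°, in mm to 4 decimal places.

seg 1 [0°–50.5°] cycloidal, h=9: full span → s += 9 → s = 9.0000
seg 2 [50.5°–130.4°] simple-harmonic, h=-5: θ=74.8° here. β=24.3, B=79.9. -5/2·(1 − cos(π·0.3041)) = -1.0569 → s = 7.9431

7.9431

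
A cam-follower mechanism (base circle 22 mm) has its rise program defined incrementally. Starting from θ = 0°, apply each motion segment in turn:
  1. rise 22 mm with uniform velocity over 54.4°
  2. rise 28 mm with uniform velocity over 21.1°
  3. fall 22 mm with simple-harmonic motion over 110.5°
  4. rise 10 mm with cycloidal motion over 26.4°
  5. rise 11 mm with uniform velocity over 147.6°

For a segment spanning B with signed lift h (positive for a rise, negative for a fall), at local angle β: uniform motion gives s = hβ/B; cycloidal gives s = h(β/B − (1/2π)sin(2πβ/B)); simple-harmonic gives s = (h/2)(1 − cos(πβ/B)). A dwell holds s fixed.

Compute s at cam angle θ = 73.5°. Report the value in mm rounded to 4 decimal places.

seg 1 [0°–54.4°] uniform, h=22: full span → s += 22 → s = 22.0000
seg 2 [54.4°–75.5°] uniform, h=28: θ=73.5° here. β=19.1, B=21.1. 28·19.1/21.1 = 25.3460 → s = 47.3460

47.3460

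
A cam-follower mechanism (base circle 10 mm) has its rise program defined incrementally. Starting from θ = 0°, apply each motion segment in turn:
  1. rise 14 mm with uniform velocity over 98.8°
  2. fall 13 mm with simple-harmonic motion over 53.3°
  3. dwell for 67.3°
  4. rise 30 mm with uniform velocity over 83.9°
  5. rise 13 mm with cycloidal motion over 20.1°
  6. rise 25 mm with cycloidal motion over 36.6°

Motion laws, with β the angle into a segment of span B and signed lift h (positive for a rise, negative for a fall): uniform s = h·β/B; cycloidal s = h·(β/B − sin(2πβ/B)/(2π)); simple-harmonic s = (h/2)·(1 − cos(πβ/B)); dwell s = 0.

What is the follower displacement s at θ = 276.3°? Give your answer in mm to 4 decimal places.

seg 1 [0°–98.8°] uniform, h=14: full span → s += 14 → s = 14.0000
seg 2 [98.8°–152.1°] simple-harmonic, h=-13: full span → s += -13 → s = 1.0000
seg 3 [152.1°–219.4°] dwell: s stays 1.0000
seg 4 [219.4°–303.3°] uniform, h=30: θ=276.3° here. β=56.9, B=83.9. 30·56.9/83.9 = 20.3456 → s = 21.3456

21.3456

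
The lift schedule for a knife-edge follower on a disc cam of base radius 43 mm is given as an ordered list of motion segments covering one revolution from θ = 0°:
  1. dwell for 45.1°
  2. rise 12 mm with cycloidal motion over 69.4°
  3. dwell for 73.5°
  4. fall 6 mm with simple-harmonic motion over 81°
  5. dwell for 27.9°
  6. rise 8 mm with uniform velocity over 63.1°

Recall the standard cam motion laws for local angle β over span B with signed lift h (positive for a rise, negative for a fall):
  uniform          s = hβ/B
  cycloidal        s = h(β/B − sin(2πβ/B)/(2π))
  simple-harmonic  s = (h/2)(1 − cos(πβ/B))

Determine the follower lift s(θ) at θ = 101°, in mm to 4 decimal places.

seg 1 [0°–45.1°] dwell: s stays 0.0000
seg 2 [45.1°–114.5°] cycloidal, h=12: θ=101° here. β=55.9, B=69.4. 12·(0.8055 − sin(2π·0.8055)/(2π)) = 11.4607 → s = 11.4607

11.4607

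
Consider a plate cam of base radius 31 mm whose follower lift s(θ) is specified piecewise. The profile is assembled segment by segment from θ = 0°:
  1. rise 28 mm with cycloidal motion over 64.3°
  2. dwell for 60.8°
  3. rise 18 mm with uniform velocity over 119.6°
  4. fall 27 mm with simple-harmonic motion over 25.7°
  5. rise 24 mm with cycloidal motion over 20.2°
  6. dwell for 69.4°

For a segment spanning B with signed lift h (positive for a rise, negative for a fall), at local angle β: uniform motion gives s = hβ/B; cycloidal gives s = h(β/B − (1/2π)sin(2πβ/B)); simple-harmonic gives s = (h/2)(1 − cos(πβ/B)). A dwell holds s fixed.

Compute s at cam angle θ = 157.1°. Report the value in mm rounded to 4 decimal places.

seg 1 [0°–64.3°] cycloidal, h=28: full span → s += 28 → s = 28.0000
seg 2 [64.3°–125.1°] dwell: s stays 28.0000
seg 3 [125.1°–244.7°] uniform, h=18: θ=157.1° here. β=32, B=119.6. 18·32/119.6 = 4.8161 → s = 32.8161

32.8161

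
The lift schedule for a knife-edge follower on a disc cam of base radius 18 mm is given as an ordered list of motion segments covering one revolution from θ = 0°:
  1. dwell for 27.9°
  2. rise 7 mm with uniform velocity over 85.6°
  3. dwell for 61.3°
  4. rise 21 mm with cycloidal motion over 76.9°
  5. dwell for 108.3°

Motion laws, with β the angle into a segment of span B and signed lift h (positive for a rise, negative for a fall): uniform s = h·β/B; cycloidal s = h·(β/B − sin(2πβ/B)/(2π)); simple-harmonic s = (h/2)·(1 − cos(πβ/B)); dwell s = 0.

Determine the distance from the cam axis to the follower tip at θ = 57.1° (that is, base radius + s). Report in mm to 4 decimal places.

seg 1 [0°–27.9°] dwell: s stays 0.0000
seg 2 [27.9°–113.5°] uniform, h=7: θ=57.1° here. β=29.2, B=85.6. 7·29.2/85.6 = 2.3879 → s = 2.3879
radial distance = base radius + s = 18 + 2.3879 = 20.3879

20.3879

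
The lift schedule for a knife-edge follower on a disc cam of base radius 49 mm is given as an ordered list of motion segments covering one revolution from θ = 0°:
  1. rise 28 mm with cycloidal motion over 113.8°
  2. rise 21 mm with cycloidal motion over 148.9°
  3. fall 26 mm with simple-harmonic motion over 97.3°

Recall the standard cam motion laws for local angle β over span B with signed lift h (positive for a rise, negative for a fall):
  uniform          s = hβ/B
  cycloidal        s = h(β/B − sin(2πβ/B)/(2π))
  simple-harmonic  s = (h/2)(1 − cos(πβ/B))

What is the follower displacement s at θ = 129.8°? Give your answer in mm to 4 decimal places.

seg 1 [0°–113.8°] cycloidal, h=28: full span → s += 28 → s = 28.0000
seg 2 [113.8°–262.7°] cycloidal, h=21: θ=129.8° here. β=16, B=148.9. 21·(0.1075 − sin(2π·0.1075)/(2π)) = 0.1676 → s = 28.1676

28.1676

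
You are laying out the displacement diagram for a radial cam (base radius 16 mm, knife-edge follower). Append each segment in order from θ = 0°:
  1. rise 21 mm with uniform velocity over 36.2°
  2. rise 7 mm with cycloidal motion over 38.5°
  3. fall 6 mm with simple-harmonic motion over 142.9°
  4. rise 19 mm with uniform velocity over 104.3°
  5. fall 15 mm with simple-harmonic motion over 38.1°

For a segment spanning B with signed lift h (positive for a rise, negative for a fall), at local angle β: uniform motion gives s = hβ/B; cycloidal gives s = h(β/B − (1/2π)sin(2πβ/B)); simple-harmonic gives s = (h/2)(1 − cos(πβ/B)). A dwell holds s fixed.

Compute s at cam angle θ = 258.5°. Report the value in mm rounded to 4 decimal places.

seg 1 [0°–36.2°] uniform, h=21: full span → s += 21 → s = 21.0000
seg 2 [36.2°–74.7°] cycloidal, h=7: full span → s += 7 → s = 28.0000
seg 3 [74.7°–217.6°] simple-harmonic, h=-6: full span → s += -6 → s = 22.0000
seg 4 [217.6°–321.9°] uniform, h=19: θ=258.5° here. β=40.9, B=104.3. 19·40.9/104.3 = 7.4506 → s = 29.4506

29.4506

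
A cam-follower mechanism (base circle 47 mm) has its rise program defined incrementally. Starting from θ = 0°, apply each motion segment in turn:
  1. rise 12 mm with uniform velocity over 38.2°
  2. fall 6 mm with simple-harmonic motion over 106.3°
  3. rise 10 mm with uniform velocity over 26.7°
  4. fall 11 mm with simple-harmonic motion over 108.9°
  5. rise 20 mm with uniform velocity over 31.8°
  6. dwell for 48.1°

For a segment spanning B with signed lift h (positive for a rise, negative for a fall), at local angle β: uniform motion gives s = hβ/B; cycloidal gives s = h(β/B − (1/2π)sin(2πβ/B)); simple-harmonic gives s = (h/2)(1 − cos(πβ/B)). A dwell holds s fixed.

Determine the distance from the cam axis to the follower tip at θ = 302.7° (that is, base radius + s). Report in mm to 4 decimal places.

seg 1 [0°–38.2°] uniform, h=12: full span → s += 12 → s = 12.0000
seg 2 [38.2°–144.5°] simple-harmonic, h=-6: full span → s += -6 → s = 6.0000
seg 3 [144.5°–171.2°] uniform, h=10: full span → s += 10 → s = 16.0000
seg 4 [171.2°–280.1°] simple-harmonic, h=-11: full span → s += -11 → s = 5.0000
seg 5 [280.1°–311.9°] uniform, h=20: θ=302.7° here. β=22.6, B=31.8. 20·22.6/31.8 = 14.2138 → s = 19.2138
radial distance = base radius + s = 47 + 19.2138 = 66.2138

66.2138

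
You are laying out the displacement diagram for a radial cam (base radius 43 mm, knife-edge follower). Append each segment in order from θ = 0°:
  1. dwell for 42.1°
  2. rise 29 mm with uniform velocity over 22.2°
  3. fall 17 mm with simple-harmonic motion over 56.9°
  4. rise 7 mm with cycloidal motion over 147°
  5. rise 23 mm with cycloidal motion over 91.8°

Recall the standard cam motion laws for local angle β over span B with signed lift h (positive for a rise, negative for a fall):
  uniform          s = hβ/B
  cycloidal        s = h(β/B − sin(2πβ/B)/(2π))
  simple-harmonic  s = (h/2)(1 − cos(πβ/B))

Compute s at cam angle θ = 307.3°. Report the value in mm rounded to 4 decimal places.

seg 1 [0°–42.1°] dwell: s stays 0.0000
seg 2 [42.1°–64.3°] uniform, h=29: full span → s += 29 → s = 29.0000
seg 3 [64.3°–121.2°] simple-harmonic, h=-17: full span → s += -17 → s = 12.0000
seg 4 [121.2°–268.2°] cycloidal, h=7: full span → s += 7 → s = 19.0000
seg 5 [268.2°–360°] cycloidal, h=23: θ=307.3° here. β=39.1, B=91.8. 23·(0.4259 − sin(2π·0.4259)/(2π)) = 8.1534 → s = 27.1534

27.1534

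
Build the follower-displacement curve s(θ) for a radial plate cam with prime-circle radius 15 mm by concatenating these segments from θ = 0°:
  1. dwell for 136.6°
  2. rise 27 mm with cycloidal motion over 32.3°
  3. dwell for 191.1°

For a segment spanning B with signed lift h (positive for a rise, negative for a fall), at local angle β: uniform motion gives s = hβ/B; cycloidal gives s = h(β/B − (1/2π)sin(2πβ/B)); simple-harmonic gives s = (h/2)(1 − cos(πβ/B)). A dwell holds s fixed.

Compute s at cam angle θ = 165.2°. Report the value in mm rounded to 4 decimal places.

seg 1 [0°–136.6°] dwell: s stays 0.0000
seg 2 [136.6°–168.9°] cycloidal, h=27: θ=165.2° here. β=28.6, B=32.3. 27·(0.8854 − sin(2π·0.8854)/(2π)) = 26.7398 → s = 26.7398

26.7398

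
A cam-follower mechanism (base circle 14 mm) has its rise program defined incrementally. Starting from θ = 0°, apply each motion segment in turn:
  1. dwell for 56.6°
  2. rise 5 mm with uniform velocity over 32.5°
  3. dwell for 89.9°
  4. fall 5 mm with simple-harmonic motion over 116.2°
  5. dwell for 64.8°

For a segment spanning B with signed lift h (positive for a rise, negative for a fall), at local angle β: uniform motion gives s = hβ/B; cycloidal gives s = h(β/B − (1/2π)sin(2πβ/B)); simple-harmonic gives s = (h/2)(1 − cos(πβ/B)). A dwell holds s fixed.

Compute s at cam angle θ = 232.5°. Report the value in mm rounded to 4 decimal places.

seg 1 [0°–56.6°] dwell: s stays 0.0000
seg 2 [56.6°–89.1°] uniform, h=5: full span → s += 5 → s = 5.0000
seg 3 [89.1°–179°] dwell: s stays 5.0000
seg 4 [179°–295.2°] simple-harmonic, h=-5: θ=232.5° here. β=53.5, B=116.2. -5/2·(1 − cos(π·0.4604)) = -2.1899 → s = 2.8101

2.8101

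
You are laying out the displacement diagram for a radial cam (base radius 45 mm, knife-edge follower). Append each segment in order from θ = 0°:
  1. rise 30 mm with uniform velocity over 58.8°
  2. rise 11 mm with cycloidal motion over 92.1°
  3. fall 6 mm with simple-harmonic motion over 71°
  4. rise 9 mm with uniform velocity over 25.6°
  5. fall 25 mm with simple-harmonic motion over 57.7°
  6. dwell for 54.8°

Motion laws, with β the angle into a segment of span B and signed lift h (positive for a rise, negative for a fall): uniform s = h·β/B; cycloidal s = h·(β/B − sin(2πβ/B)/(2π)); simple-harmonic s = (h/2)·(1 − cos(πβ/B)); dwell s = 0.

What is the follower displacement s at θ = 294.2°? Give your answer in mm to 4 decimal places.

seg 1 [0°–58.8°] uniform, h=30: full span → s += 30 → s = 30.0000
seg 2 [58.8°–150.9°] cycloidal, h=11: full span → s += 11 → s = 41.0000
seg 3 [150.9°–221.9°] simple-harmonic, h=-6: full span → s += -6 → s = 35.0000
seg 4 [221.9°–247.5°] uniform, h=9: full span → s += 9 → s = 44.0000
seg 5 [247.5°–305.2°] simple-harmonic, h=-25: θ=294.2° here. β=46.7, B=57.7. -25/2·(1 − cos(π·0.8094)) = -22.8243 → s = 21.1757

21.1757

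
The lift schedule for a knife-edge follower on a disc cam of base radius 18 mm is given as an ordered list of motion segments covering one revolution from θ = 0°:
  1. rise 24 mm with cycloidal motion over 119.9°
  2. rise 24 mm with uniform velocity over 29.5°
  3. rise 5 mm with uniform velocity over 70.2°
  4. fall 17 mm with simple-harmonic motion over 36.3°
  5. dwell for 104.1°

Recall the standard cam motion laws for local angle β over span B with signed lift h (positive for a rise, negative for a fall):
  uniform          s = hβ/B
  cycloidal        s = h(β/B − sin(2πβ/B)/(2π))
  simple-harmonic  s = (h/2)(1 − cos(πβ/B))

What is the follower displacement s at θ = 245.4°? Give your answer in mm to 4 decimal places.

seg 1 [0°–119.9°] cycloidal, h=24: full span → s += 24 → s = 24.0000
seg 2 [119.9°–149.4°] uniform, h=24: full span → s += 24 → s = 48.0000
seg 3 [149.4°–219.6°] uniform, h=5: full span → s += 5 → s = 53.0000
seg 4 [219.6°–255.9°] simple-harmonic, h=-17: θ=245.4° here. β=25.8, B=36.3. -17/2·(1 − cos(π·0.7107)) = -13.7254 → s = 39.2746

39.2746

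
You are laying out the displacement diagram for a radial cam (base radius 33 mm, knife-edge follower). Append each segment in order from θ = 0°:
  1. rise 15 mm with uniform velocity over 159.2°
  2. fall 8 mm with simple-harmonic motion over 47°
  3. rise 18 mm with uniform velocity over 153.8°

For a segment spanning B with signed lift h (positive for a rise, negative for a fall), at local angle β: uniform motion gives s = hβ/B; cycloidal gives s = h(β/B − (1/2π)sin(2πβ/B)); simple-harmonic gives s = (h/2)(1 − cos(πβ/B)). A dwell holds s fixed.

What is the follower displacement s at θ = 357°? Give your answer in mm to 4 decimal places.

seg 1 [0°–159.2°] uniform, h=15: full span → s += 15 → s = 15.0000
seg 2 [159.2°–206.2°] simple-harmonic, h=-8: full span → s += -8 → s = 7.0000
seg 3 [206.2°–360°] uniform, h=18: θ=357° here. β=150.8, B=153.8. 18·150.8/153.8 = 17.6489 → s = 24.6489

24.6489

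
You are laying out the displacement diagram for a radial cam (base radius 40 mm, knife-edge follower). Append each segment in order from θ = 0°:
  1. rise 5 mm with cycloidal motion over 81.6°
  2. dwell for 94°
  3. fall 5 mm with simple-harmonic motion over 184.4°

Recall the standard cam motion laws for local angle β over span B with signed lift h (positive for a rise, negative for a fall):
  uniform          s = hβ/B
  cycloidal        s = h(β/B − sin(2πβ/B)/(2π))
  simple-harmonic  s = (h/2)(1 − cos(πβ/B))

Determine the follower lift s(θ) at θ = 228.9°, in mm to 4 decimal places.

seg 1 [0°–81.6°] cycloidal, h=5: full span → s += 5 → s = 5.0000
seg 2 [81.6°–175.6°] dwell: s stays 5.0000
seg 3 [175.6°–360°] simple-harmonic, h=-5: θ=228.9° here. β=53.3, B=184.4. -5/2·(1 − cos(π·0.2890)) = -0.9618 → s = 4.0382

4.0382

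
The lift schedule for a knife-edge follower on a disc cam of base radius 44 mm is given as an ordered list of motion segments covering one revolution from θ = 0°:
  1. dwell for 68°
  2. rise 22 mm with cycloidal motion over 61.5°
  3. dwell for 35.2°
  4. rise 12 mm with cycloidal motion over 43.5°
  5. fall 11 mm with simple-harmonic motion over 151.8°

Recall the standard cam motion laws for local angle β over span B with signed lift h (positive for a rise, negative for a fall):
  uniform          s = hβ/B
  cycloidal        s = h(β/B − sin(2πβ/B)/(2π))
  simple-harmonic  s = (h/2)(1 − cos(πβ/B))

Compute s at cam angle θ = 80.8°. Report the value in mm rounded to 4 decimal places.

seg 1 [0°–68°] dwell: s stays 0.0000
seg 2 [68°–129.5°] cycloidal, h=22: θ=80.8° here. β=12.8, B=61.5. 22·(0.2081 − sin(2π·0.2081)/(2π)) = 1.1979 → s = 1.1979

1.1979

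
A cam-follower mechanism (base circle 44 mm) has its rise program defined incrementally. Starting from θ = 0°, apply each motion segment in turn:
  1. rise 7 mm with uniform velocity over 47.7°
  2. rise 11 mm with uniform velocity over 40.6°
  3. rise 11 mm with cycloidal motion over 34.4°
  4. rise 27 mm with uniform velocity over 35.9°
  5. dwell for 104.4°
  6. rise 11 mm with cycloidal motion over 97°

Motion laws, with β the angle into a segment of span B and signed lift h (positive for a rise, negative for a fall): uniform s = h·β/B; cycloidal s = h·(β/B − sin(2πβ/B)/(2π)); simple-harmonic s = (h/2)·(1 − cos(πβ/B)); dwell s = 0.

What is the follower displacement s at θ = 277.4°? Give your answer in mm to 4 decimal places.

seg 1 [0°–47.7°] uniform, h=7: full span → s += 7 → s = 7.0000
seg 2 [47.7°–88.3°] uniform, h=11: full span → s += 11 → s = 18.0000
seg 3 [88.3°–122.7°] cycloidal, h=11: full span → s += 11 → s = 29.0000
seg 4 [122.7°–158.6°] uniform, h=27: full span → s += 27 → s = 56.0000
seg 5 [158.6°–263°] dwell: s stays 56.0000
seg 6 [263°–360°] cycloidal, h=11: θ=277.4° here. β=14.4, B=97. 11·(0.1485 − sin(2π·0.1485)/(2π)) = 0.2267 → s = 56.2267

56.2267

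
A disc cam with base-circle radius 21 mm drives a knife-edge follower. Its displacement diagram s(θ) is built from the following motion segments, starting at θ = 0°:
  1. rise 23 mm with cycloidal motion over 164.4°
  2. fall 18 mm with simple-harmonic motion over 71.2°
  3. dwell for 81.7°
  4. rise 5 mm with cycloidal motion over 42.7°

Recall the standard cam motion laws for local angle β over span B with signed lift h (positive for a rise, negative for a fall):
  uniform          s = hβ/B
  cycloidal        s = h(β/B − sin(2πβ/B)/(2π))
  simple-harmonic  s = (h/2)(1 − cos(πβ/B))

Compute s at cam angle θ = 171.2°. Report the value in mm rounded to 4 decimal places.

seg 1 [0°–164.4°] cycloidal, h=23: full span → s += 23 → s = 23.0000
seg 2 [164.4°–235.6°] simple-harmonic, h=-18: θ=171.2° here. β=6.8, B=71.2. -18/2·(1 − cos(π·0.0955)) = -0.4021 → s = 22.5979

22.5979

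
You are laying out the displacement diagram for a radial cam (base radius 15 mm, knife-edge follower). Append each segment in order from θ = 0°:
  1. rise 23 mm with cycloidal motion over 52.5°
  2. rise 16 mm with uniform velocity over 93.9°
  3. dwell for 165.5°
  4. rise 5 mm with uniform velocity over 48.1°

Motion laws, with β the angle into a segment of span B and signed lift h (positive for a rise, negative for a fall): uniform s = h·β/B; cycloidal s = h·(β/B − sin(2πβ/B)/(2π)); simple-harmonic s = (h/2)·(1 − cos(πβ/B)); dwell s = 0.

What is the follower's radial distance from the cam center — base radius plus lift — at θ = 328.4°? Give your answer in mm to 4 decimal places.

seg 1 [0°–52.5°] cycloidal, h=23: full span → s += 23 → s = 23.0000
seg 2 [52.5°–146.4°] uniform, h=16: full span → s += 16 → s = 39.0000
seg 3 [146.4°–311.9°] dwell: s stays 39.0000
seg 4 [311.9°–360°] uniform, h=5: θ=328.4° here. β=16.5, B=48.1. 5·16.5/48.1 = 1.7152 → s = 40.7152
radial distance = base radius + s = 15 + 40.7152 = 55.7152

55.7152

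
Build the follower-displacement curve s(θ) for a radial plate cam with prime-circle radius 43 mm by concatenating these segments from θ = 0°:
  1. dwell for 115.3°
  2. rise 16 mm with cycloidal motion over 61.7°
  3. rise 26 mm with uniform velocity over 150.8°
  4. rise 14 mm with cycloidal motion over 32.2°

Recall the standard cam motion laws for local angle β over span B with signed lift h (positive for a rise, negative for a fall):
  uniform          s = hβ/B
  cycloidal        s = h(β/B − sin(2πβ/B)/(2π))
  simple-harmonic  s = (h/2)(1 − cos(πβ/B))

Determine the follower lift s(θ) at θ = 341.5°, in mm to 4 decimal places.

seg 1 [0°–115.3°] dwell: s stays 0.0000
seg 2 [115.3°–177°] cycloidal, h=16: full span → s += 16 → s = 16.0000
seg 3 [177°–327.8°] uniform, h=26: full span → s += 26 → s = 42.0000
seg 4 [327.8°–360°] cycloidal, h=14: θ=341.5° here. β=13.7, B=32.2. 14·(0.4255 − sin(2π·0.4255)/(2π)) = 4.9508 → s = 46.9508

46.9508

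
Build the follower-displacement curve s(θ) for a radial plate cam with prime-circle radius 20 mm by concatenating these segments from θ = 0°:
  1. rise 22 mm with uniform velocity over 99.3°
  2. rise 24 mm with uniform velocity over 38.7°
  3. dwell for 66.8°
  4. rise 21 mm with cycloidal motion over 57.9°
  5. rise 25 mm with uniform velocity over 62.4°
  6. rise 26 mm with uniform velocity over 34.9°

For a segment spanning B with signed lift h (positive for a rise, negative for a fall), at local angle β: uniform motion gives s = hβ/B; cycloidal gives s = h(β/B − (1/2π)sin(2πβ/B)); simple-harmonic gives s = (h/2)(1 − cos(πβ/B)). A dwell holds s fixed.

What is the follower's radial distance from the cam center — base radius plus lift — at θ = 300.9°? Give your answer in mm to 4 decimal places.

seg 1 [0°–99.3°] uniform, h=22: full span → s += 22 → s = 22.0000
seg 2 [99.3°–138°] uniform, h=24: full span → s += 24 → s = 46.0000
seg 3 [138°–204.8°] dwell: s stays 46.0000
seg 4 [204.8°–262.7°] cycloidal, h=21: full span → s += 21 → s = 67.0000
seg 5 [262.7°–325.1°] uniform, h=25: θ=300.9° here. β=38.2, B=62.4. 25·38.2/62.4 = 15.3045 → s = 82.3045
radial distance = base radius + s = 20 + 82.3045 = 102.3045

102.3045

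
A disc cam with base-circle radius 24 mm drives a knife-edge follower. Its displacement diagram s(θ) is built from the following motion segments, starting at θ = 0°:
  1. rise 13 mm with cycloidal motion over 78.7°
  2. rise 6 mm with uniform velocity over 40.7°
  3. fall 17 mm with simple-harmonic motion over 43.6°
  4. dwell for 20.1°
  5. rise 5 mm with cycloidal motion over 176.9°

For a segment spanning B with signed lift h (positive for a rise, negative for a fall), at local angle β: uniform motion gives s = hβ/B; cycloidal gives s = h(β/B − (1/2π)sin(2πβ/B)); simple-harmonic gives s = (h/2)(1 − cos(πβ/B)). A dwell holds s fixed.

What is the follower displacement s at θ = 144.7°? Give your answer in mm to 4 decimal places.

seg 1 [0°–78.7°] cycloidal, h=13: full span → s += 13 → s = 13.0000
seg 2 [78.7°–119.4°] uniform, h=6: full span → s += 6 → s = 19.0000
seg 3 [119.4°–163°] simple-harmonic, h=-17: θ=144.7° here. β=25.3, B=43.6. -17/2·(1 − cos(π·0.5803)) = -10.6210 → s = 8.3790

8.3790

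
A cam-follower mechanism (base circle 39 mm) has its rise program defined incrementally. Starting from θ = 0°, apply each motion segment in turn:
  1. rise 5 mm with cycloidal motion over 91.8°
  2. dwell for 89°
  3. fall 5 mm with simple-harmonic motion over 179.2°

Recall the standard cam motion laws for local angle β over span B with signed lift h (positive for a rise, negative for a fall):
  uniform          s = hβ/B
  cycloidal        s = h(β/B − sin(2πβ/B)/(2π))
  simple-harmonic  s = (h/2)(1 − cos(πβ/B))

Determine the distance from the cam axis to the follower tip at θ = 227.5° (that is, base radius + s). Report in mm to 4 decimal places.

seg 1 [0°–91.8°] cycloidal, h=5: full span → s += 5 → s = 5.0000
seg 2 [91.8°–180.8°] dwell: s stays 5.0000
seg 3 [180.8°–360°] simple-harmonic, h=-5: θ=227.5° here. β=46.7, B=179.2. -5/2·(1 − cos(π·0.2606)) = -0.7921 → s = 4.2079
radial distance = base radius + s = 39 + 4.2079 = 43.2079

43.2079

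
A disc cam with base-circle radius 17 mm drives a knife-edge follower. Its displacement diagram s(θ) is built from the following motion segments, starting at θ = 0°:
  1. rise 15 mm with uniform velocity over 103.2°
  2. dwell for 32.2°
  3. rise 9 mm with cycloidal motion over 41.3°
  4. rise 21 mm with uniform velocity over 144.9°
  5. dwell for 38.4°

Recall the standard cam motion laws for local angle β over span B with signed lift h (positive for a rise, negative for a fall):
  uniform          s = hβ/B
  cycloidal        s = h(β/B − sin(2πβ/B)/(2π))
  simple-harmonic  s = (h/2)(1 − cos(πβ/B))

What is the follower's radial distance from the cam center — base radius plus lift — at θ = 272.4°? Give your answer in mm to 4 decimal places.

seg 1 [0°–103.2°] uniform, h=15: full span → s += 15 → s = 15.0000
seg 2 [103.2°–135.4°] dwell: s stays 15.0000
seg 3 [135.4°–176.7°] cycloidal, h=9: full span → s += 9 → s = 24.0000
seg 4 [176.7°–321.6°] uniform, h=21: θ=272.4° here. β=95.7, B=144.9. 21·95.7/144.9 = 13.8696 → s = 37.8696
radial distance = base radius + s = 17 + 37.8696 = 54.8696

54.8696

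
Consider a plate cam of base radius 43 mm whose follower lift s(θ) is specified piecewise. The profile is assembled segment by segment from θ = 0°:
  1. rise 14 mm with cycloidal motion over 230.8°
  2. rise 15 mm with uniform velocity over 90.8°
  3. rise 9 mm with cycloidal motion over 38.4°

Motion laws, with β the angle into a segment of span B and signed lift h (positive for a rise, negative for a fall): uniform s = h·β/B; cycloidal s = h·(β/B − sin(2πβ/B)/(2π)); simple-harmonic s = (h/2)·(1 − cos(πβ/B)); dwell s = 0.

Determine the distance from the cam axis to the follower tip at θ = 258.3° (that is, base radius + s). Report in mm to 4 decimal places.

seg 1 [0°–230.8°] cycloidal, h=14: full span → s += 14 → s = 14.0000
seg 2 [230.8°–321.6°] uniform, h=15: θ=258.3° here. β=27.5, B=90.8. 15·27.5/90.8 = 4.5430 → s = 18.5430
radial distance = base radius + s = 43 + 18.5430 = 61.5430

61.5430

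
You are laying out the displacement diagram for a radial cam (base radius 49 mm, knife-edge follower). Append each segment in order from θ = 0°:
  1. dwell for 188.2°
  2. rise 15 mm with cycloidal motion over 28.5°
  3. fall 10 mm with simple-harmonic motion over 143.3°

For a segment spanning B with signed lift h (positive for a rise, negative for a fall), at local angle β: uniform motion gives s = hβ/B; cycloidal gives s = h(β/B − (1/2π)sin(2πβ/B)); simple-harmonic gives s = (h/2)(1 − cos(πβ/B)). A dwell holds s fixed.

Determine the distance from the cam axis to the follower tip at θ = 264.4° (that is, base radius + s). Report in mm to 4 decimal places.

seg 1 [0°–188.2°] dwell: s stays 0.0000
seg 2 [188.2°–216.7°] cycloidal, h=15: full span → s += 15 → s = 15.0000
seg 3 [216.7°–360°] simple-harmonic, h=-10: θ=264.4° here. β=47.7, B=143.3. -10/2·(1 − cos(π·0.3329)) = -2.4937 → s = 12.5063
radial distance = base radius + s = 49 + 12.5063 = 61.5063

61.5063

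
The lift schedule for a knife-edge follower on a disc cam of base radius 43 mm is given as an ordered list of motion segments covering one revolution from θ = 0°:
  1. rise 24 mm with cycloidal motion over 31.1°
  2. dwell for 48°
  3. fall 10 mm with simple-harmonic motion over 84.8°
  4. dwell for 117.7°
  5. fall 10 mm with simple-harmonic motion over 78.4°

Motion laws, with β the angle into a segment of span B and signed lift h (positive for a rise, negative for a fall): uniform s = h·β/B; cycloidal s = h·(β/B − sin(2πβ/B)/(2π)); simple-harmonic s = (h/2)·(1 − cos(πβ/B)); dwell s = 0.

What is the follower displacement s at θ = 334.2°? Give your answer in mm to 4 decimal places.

seg 1 [0°–31.1°] cycloidal, h=24: full span → s += 24 → s = 24.0000
seg 2 [31.1°–79.1°] dwell: s stays 24.0000
seg 3 [79.1°–163.9°] simple-harmonic, h=-10: full span → s += -10 → s = 14.0000
seg 4 [163.9°–281.6°] dwell: s stays 14.0000
seg 5 [281.6°–360°] simple-harmonic, h=-10: θ=334.2° here. β=52.6, B=78.4. -10/2·(1 − cos(π·0.6709)) = -7.5576 → s = 6.4424

6.4424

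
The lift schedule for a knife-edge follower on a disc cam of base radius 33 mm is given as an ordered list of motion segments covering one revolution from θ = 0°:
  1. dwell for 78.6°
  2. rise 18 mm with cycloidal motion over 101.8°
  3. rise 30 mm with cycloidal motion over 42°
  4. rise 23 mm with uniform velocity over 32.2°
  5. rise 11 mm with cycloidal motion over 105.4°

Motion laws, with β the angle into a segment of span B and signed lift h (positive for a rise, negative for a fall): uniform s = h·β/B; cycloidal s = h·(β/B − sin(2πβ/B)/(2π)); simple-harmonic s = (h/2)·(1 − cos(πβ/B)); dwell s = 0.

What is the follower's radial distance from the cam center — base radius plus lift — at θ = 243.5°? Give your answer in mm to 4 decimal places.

seg 1 [0°–78.6°] dwell: s stays 0.0000
seg 2 [78.6°–180.4°] cycloidal, h=18: full span → s += 18 → s = 18.0000
seg 3 [180.4°–222.4°] cycloidal, h=30: full span → s += 30 → s = 48.0000
seg 4 [222.4°–254.6°] uniform, h=23: θ=243.5° here. β=21.1, B=32.2. 23·21.1/32.2 = 15.0714 → s = 63.0714
radial distance = base radius + s = 33 + 63.0714 = 96.0714

96.0714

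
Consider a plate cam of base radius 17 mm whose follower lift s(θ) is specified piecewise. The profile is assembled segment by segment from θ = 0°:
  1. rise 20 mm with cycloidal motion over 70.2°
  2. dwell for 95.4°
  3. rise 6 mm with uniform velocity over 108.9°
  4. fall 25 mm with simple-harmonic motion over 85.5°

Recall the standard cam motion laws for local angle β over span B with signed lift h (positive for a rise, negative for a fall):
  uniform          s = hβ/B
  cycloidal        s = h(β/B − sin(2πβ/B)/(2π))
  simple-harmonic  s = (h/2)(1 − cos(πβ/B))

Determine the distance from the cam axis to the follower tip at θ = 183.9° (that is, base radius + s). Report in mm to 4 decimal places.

seg 1 [0°–70.2°] cycloidal, h=20: full span → s += 20 → s = 20.0000
seg 2 [70.2°–165.6°] dwell: s stays 20.0000
seg 3 [165.6°–274.5°] uniform, h=6: θ=183.9° here. β=18.3, B=108.9. 6·18.3/108.9 = 1.0083 → s = 21.0083
radial distance = base radius + s = 17 + 21.0083 = 38.0083

38.0083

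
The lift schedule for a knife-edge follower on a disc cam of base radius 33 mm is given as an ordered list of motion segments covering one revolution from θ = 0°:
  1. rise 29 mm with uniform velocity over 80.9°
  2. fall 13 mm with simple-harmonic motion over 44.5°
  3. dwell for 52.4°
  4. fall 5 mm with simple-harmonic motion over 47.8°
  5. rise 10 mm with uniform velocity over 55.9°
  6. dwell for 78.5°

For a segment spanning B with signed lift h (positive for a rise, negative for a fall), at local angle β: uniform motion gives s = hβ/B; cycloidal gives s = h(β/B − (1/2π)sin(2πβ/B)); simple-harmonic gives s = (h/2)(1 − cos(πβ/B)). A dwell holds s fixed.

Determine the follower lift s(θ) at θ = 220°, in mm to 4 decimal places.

seg 1 [0°–80.9°] uniform, h=29: full span → s += 29 → s = 29.0000
seg 2 [80.9°–125.4°] simple-harmonic, h=-13: full span → s += -13 → s = 16.0000
seg 3 [125.4°–177.8°] dwell: s stays 16.0000
seg 4 [177.8°–225.6°] simple-harmonic, h=-5: θ=220° here. β=42.2, B=47.8. -5/2·(1 − cos(π·0.8828)) = -4.8326 → s = 11.1674

11.1674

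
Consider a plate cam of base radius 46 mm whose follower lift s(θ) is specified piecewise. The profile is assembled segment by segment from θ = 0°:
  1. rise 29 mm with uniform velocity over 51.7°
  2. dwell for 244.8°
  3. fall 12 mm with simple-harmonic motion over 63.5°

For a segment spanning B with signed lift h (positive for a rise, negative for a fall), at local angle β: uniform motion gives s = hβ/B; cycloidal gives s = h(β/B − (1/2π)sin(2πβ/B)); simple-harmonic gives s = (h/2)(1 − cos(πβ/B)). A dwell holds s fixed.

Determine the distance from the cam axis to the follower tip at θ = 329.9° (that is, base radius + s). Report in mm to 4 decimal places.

seg 1 [0°–51.7°] uniform, h=29: full span → s += 29 → s = 29.0000
seg 2 [51.7°–296.5°] dwell: s stays 29.0000
seg 3 [296.5°–360°] simple-harmonic, h=-12: θ=329.9° here. β=33.4, B=63.5. -12/2·(1 − cos(π·0.5260)) = -6.4892 → s = 22.5108
radial distance = base radius + s = 46 + 22.5108 = 68.5108

68.5108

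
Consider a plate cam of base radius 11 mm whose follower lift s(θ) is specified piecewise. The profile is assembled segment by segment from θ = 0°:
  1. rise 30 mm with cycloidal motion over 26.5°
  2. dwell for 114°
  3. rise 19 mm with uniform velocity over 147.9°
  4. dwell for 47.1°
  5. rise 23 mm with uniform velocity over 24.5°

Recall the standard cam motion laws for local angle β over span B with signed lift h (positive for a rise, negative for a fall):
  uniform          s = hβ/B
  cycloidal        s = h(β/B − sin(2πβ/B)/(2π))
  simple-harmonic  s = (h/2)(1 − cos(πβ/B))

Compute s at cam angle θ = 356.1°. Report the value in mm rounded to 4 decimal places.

seg 1 [0°–26.5°] cycloidal, h=30: full span → s += 30 → s = 30.0000
seg 2 [26.5°–140.5°] dwell: s stays 30.0000
seg 3 [140.5°–288.4°] uniform, h=19: full span → s += 19 → s = 49.0000
seg 4 [288.4°–335.5°] dwell: s stays 49.0000
seg 5 [335.5°–360°] uniform, h=23: θ=356.1° here. β=20.6, B=24.5. 23·20.6/24.5 = 19.3388 → s = 68.3388

68.3388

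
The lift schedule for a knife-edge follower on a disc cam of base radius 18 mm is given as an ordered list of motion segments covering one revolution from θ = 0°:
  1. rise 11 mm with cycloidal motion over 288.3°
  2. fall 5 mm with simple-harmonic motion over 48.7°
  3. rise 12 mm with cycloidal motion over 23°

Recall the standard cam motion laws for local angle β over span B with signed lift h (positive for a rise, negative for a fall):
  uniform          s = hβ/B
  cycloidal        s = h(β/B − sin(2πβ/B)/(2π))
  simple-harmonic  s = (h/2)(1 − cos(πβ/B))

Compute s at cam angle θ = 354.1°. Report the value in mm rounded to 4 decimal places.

seg 1 [0°–288.3°] cycloidal, h=11: full span → s += 11 → s = 11.0000
seg 2 [288.3°–337°] simple-harmonic, h=-5: full span → s += -5 → s = 6.0000
seg 3 [337°–360°] cycloidal, h=12: θ=354.1° here. β=17.1, B=23. 12·(0.7435 − sin(2π·0.7435)/(2π)) = 10.8300 → s = 16.8300

16.8300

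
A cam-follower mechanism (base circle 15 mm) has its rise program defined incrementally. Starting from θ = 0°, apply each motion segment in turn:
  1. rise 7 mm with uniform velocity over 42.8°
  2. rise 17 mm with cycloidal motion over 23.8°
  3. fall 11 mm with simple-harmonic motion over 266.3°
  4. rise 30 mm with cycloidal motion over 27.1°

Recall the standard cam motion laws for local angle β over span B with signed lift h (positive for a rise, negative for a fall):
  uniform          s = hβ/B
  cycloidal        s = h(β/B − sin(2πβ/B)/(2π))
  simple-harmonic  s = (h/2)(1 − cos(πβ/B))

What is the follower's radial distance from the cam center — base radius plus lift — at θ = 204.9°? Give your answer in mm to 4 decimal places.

seg 1 [0°–42.8°] uniform, h=7: full span → s += 7 → s = 7.0000
seg 2 [42.8°–66.6°] cycloidal, h=17: full span → s += 17 → s = 24.0000
seg 3 [66.6°–332.9°] simple-harmonic, h=-11: θ=204.9° here. β=138.3, B=266.3. -11/2·(1 − cos(π·0.5193)) = -5.8339 → s = 18.1661
radial distance = base radius + s = 15 + 18.1661 = 33.1661

33.1661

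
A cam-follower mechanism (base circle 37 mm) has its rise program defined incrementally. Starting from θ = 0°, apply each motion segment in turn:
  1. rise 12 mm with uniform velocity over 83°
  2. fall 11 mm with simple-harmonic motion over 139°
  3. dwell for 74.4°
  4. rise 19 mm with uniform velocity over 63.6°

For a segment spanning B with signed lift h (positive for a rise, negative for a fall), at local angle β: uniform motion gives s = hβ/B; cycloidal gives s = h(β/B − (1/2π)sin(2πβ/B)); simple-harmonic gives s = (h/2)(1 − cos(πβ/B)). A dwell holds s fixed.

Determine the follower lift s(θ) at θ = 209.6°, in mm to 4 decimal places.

seg 1 [0°–83°] uniform, h=12: full span → s += 12 → s = 12.0000
seg 2 [83°–222°] simple-harmonic, h=-11: θ=209.6° here. β=126.6, B=139. -11/2·(1 − cos(π·0.9108)) = -10.7854 → s = 1.2146

1.2146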